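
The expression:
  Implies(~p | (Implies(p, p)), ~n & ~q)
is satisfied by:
  {n: False, q: False}


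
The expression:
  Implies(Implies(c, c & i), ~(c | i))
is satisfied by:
  {i: False}


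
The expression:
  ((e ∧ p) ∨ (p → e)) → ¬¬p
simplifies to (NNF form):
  p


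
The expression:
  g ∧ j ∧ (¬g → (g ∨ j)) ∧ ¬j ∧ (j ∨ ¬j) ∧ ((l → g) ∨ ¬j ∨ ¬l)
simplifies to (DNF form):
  False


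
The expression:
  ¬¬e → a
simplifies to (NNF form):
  a ∨ ¬e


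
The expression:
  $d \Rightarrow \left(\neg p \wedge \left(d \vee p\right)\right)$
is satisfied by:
  {p: False, d: False}
  {d: True, p: False}
  {p: True, d: False}


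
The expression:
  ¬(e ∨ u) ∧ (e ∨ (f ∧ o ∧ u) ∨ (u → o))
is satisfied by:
  {u: False, e: False}


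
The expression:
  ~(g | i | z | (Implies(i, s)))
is never true.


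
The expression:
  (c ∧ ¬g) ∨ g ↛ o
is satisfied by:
  {c: True, g: False, o: False}
  {c: True, o: True, g: False}
  {c: True, g: True, o: False}
  {g: True, o: False, c: False}


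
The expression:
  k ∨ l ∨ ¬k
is always true.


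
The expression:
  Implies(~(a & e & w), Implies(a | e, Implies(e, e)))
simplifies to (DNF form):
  True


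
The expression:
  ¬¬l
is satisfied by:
  {l: True}


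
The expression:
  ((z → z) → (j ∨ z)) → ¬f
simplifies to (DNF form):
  (¬j ∧ ¬z) ∨ ¬f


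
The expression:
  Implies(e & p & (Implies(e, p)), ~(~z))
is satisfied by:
  {z: True, p: False, e: False}
  {p: False, e: False, z: False}
  {z: True, e: True, p: False}
  {e: True, p: False, z: False}
  {z: True, p: True, e: False}
  {p: True, z: False, e: False}
  {z: True, e: True, p: True}


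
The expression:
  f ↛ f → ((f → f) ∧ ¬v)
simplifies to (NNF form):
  True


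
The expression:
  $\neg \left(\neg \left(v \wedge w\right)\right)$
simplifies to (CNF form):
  $v \wedge w$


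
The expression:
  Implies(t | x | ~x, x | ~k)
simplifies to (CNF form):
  x | ~k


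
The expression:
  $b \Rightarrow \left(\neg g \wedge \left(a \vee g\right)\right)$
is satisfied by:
  {a: True, g: False, b: False}
  {g: False, b: False, a: False}
  {a: True, g: True, b: False}
  {g: True, a: False, b: False}
  {b: True, a: True, g: False}


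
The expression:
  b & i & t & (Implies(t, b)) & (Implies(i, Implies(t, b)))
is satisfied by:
  {t: True, i: True, b: True}


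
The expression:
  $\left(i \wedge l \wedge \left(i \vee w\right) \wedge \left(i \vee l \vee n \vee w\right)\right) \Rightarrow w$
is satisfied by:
  {w: True, l: False, i: False}
  {l: False, i: False, w: False}
  {i: True, w: True, l: False}
  {i: True, l: False, w: False}
  {w: True, l: True, i: False}
  {l: True, w: False, i: False}
  {i: True, l: True, w: True}


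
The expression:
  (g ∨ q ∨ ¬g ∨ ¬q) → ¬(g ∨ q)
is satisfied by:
  {q: False, g: False}


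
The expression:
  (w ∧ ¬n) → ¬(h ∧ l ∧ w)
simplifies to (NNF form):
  n ∨ ¬h ∨ ¬l ∨ ¬w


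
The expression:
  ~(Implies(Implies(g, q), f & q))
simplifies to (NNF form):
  (q & ~f) | (~g & ~q)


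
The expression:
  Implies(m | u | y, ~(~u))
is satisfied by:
  {u: True, y: False, m: False}
  {u: True, m: True, y: False}
  {u: True, y: True, m: False}
  {u: True, m: True, y: True}
  {m: False, y: False, u: False}


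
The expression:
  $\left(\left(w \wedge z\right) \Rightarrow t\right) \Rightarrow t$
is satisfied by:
  {t: True, w: True, z: True}
  {t: True, w: True, z: False}
  {t: True, z: True, w: False}
  {t: True, z: False, w: False}
  {w: True, z: True, t: False}


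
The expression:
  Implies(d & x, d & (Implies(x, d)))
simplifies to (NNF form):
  True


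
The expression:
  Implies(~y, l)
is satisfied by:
  {y: True, l: True}
  {y: True, l: False}
  {l: True, y: False}


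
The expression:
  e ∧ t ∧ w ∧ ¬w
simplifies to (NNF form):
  False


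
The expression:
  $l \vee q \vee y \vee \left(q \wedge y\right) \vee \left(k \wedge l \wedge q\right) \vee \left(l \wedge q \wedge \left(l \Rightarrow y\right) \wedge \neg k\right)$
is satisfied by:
  {y: True, q: True, l: True}
  {y: True, q: True, l: False}
  {y: True, l: True, q: False}
  {y: True, l: False, q: False}
  {q: True, l: True, y: False}
  {q: True, l: False, y: False}
  {l: True, q: False, y: False}


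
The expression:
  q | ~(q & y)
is always true.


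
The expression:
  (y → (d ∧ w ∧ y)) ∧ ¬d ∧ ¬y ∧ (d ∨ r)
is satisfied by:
  {r: True, d: False, y: False}


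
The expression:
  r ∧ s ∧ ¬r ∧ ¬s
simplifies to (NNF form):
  False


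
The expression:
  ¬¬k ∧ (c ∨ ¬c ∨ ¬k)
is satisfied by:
  {k: True}


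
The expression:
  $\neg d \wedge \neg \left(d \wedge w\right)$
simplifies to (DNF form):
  $\neg d$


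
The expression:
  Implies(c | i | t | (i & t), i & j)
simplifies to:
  (i | ~c) & (i | ~t) & (j | ~i)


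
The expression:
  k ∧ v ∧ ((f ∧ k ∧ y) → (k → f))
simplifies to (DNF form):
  k ∧ v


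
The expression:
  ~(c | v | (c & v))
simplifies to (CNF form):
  ~c & ~v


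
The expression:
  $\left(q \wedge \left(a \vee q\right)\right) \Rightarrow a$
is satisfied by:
  {a: True, q: False}
  {q: False, a: False}
  {q: True, a: True}


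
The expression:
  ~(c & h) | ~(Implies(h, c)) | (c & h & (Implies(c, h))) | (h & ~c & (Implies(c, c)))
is always true.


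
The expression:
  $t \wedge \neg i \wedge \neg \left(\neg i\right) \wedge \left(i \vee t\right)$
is never true.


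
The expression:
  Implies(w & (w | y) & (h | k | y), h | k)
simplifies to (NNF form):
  h | k | ~w | ~y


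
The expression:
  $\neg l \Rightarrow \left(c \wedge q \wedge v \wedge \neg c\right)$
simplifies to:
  $l$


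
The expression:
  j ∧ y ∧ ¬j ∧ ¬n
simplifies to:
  False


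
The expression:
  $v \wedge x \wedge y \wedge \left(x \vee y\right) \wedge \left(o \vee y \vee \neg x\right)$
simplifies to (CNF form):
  $v \wedge x \wedge y$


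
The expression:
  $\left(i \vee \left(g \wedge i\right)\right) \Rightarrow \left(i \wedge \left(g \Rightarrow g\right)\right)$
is always true.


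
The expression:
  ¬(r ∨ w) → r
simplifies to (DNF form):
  r ∨ w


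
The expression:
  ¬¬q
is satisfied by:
  {q: True}


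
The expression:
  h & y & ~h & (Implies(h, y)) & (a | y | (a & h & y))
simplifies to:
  False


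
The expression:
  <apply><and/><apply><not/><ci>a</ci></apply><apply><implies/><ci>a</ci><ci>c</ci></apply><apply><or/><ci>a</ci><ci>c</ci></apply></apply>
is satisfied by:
  {c: True, a: False}


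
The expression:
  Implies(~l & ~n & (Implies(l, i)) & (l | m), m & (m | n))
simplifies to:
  True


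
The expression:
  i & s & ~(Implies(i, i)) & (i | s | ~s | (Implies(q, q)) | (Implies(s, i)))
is never true.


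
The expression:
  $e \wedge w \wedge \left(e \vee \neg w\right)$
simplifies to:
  $e \wedge w$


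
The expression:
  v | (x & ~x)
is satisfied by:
  {v: True}


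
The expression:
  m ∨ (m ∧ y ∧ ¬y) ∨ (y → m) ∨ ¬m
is always true.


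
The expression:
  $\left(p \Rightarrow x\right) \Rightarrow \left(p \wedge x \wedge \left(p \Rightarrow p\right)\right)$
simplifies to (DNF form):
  $p$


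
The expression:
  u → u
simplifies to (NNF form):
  True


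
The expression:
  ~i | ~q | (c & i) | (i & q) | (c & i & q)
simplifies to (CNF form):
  True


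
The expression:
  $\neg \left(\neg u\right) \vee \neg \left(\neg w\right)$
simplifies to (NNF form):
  $u \vee w$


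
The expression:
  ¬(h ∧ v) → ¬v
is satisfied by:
  {h: True, v: False}
  {v: False, h: False}
  {v: True, h: True}


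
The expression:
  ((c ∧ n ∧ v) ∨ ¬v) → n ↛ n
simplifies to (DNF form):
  (v ∧ ¬c) ∨ (v ∧ ¬n)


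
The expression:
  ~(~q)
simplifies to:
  q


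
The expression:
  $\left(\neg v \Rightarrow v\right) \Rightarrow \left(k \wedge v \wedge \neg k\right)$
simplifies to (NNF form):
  $\neg v$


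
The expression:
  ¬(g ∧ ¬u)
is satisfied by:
  {u: True, g: False}
  {g: False, u: False}
  {g: True, u: True}


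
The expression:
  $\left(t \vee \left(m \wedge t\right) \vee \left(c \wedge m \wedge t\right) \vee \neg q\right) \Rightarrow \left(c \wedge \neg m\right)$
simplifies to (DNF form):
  $\left(c \wedge \neg m\right) \vee \left(q \wedge \neg t\right) \vee \left(c \wedge q \wedge \neg m\right) \vee \left(c \wedge q \wedge \neg t\right) \vee \left(c \wedge \neg m \wedge \neg t\right) \vee \left(q \wedge \neg m \wedge \neg t\right) \vee \left(c \wedge q \wedge \neg m \wedge \neg t\right)$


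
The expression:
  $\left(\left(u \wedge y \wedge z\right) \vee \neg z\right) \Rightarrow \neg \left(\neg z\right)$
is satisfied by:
  {z: True}


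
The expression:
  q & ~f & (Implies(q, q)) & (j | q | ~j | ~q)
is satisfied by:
  {q: True, f: False}


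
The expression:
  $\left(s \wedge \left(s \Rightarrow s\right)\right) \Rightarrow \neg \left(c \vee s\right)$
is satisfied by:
  {s: False}


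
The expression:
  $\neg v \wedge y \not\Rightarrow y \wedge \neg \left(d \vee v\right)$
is never true.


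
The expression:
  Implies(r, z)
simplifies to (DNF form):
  z | ~r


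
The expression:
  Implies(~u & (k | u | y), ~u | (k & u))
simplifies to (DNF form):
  True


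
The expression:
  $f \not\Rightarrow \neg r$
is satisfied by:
  {r: True, f: True}


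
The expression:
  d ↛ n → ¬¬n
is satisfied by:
  {n: True, d: False}
  {d: False, n: False}
  {d: True, n: True}


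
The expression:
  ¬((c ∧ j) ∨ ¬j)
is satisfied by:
  {j: True, c: False}


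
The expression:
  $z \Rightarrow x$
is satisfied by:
  {x: True, z: False}
  {z: False, x: False}
  {z: True, x: True}


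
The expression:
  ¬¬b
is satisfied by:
  {b: True}


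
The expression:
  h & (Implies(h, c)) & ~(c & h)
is never true.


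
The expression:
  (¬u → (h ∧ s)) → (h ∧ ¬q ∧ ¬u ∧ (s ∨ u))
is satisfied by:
  {u: False, s: False, q: False, h: False}
  {h: True, u: False, s: False, q: False}
  {q: True, u: False, s: False, h: False}
  {h: True, q: True, u: False, s: False}
  {s: True, h: False, u: False, q: False}
  {h: True, s: True, u: False, q: False}
  {q: True, s: True, h: False, u: False}


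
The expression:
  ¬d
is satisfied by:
  {d: False}


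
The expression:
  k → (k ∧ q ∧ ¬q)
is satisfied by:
  {k: False}


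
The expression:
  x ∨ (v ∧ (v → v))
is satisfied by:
  {x: True, v: True}
  {x: True, v: False}
  {v: True, x: False}


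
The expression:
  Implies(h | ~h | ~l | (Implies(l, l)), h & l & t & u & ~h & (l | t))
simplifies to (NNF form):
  False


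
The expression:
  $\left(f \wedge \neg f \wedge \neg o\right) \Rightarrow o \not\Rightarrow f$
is always true.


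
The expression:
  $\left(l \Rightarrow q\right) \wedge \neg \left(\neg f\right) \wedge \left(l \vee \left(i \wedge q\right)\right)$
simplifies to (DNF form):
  $\left(f \wedge i \wedge q\right) \vee \left(f \wedge l \wedge q\right)$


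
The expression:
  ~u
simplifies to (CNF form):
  ~u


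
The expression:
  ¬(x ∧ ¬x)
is always true.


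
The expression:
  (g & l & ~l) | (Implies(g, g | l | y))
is always true.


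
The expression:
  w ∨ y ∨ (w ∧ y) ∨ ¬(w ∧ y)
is always true.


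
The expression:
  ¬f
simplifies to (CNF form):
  ¬f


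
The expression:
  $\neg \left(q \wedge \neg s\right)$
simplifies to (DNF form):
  $s \vee \neg q$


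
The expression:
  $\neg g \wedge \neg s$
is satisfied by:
  {g: False, s: False}


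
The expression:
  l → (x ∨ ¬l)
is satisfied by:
  {x: True, l: False}
  {l: False, x: False}
  {l: True, x: True}


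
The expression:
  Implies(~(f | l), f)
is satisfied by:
  {l: True, f: True}
  {l: True, f: False}
  {f: True, l: False}


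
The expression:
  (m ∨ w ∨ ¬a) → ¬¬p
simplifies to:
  p ∨ (a ∧ ¬m ∧ ¬w)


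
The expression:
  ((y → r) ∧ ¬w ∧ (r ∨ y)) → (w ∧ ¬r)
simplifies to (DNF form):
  w ∨ ¬r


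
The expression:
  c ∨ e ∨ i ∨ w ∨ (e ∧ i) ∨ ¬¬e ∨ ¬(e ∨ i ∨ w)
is always true.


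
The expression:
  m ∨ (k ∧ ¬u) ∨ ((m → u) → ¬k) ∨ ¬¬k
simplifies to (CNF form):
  True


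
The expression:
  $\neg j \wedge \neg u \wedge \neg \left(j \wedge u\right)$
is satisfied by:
  {u: False, j: False}


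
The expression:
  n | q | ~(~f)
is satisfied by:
  {n: True, q: True, f: True}
  {n: True, q: True, f: False}
  {n: True, f: True, q: False}
  {n: True, f: False, q: False}
  {q: True, f: True, n: False}
  {q: True, f: False, n: False}
  {f: True, q: False, n: False}


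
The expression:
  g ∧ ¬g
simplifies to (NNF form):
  False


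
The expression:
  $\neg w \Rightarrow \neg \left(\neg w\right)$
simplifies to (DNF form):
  $w$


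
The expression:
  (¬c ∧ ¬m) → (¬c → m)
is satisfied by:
  {c: True, m: True}
  {c: True, m: False}
  {m: True, c: False}


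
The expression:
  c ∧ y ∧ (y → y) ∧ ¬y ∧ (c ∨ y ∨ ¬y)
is never true.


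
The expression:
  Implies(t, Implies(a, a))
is always true.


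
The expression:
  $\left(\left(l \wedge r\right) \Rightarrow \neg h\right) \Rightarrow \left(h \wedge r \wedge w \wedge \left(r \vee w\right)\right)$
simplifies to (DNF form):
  $\left(h \wedge l \wedge r\right) \vee \left(h \wedge r \wedge w\right)$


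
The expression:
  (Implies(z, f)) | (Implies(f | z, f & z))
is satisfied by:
  {f: True, z: False}
  {z: False, f: False}
  {z: True, f: True}


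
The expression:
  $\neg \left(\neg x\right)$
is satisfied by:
  {x: True}


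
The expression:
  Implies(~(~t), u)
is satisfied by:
  {u: True, t: False}
  {t: False, u: False}
  {t: True, u: True}


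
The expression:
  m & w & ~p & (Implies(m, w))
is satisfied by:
  {m: True, w: True, p: False}


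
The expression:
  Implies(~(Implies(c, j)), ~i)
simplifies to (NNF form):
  j | ~c | ~i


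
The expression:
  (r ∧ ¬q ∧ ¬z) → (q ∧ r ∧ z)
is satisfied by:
  {q: True, z: True, r: False}
  {q: True, z: False, r: False}
  {z: True, q: False, r: False}
  {q: False, z: False, r: False}
  {r: True, q: True, z: True}
  {r: True, q: True, z: False}
  {r: True, z: True, q: False}


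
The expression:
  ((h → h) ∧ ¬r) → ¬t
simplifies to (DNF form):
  r ∨ ¬t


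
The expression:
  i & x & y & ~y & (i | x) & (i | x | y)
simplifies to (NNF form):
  False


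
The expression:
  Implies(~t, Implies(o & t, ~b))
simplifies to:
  True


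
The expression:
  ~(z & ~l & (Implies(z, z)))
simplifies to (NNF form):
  l | ~z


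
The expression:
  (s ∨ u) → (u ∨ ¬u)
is always true.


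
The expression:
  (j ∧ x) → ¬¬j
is always true.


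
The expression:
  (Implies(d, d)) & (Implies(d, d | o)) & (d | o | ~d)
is always true.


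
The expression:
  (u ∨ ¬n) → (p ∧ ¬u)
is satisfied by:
  {n: True, p: True, u: False}
  {n: True, u: False, p: False}
  {p: True, u: False, n: False}


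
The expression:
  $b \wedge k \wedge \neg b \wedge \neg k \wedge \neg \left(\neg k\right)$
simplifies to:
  $\text{False}$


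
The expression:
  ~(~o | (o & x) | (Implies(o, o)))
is never true.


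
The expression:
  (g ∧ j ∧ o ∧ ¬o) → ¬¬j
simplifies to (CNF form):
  True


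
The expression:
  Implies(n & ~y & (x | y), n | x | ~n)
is always true.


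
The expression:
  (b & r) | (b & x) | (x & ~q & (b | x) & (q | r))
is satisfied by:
  {r: True, x: True, b: True, q: False}
  {r: True, x: True, b: True, q: True}
  {r: True, b: True, q: False, x: False}
  {r: True, b: True, q: True, x: False}
  {x: True, b: True, q: False, r: False}
  {x: True, b: True, q: True, r: False}
  {r: True, q: False, x: True, b: False}


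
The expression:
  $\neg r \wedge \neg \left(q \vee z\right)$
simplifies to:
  $\neg q \wedge \neg r \wedge \neg z$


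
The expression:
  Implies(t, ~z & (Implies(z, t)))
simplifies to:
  ~t | ~z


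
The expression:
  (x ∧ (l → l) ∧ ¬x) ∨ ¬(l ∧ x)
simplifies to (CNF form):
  ¬l ∨ ¬x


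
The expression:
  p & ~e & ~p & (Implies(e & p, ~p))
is never true.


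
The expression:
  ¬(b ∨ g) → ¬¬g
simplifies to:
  b ∨ g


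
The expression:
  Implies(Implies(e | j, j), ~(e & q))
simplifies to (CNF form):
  ~e | ~j | ~q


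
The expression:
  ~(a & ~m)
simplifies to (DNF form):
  m | ~a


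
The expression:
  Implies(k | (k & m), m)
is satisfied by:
  {m: True, k: False}
  {k: False, m: False}
  {k: True, m: True}


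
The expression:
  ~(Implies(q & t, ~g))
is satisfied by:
  {t: True, g: True, q: True}


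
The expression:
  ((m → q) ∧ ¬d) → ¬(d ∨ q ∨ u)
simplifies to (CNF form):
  (d ∨ ¬q) ∧ (d ∨ m ∨ ¬q) ∧ (d ∨ m ∨ ¬u) ∧ (d ∨ ¬q ∨ ¬u)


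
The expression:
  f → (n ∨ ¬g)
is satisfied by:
  {n: True, g: False, f: False}
  {g: False, f: False, n: False}
  {f: True, n: True, g: False}
  {f: True, g: False, n: False}
  {n: True, g: True, f: False}
  {g: True, n: False, f: False}
  {f: True, g: True, n: True}


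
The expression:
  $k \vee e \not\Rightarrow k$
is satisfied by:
  {k: True, e: True}
  {k: True, e: False}
  {e: True, k: False}


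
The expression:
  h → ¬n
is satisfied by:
  {h: False, n: False}
  {n: True, h: False}
  {h: True, n: False}


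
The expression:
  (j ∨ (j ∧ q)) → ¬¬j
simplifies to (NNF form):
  True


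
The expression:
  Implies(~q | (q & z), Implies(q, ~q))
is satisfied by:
  {q: False, z: False}
  {z: True, q: False}
  {q: True, z: False}


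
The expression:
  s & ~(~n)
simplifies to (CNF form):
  n & s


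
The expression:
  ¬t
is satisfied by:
  {t: False}


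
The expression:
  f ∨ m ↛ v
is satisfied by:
  {m: True, f: True, v: False}
  {f: True, v: False, m: False}
  {m: True, f: True, v: True}
  {f: True, v: True, m: False}
  {m: True, v: False, f: False}


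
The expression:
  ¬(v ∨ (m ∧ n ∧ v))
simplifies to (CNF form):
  ¬v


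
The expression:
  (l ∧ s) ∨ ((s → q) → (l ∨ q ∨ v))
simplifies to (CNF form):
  l ∨ q ∨ s ∨ v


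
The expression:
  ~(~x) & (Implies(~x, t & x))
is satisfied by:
  {x: True}


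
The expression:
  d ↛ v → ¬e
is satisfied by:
  {v: True, e: False, d: False}
  {e: False, d: False, v: False}
  {d: True, v: True, e: False}
  {d: True, e: False, v: False}
  {v: True, e: True, d: False}
  {e: True, v: False, d: False}
  {d: True, e: True, v: True}


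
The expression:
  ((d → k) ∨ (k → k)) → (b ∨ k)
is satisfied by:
  {b: True, k: True}
  {b: True, k: False}
  {k: True, b: False}


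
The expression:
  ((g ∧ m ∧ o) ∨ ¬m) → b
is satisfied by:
  {b: True, m: True, g: False, o: False}
  {b: True, m: True, o: True, g: False}
  {b: True, m: True, g: True, o: False}
  {b: True, m: True, o: True, g: True}
  {b: True, g: False, o: False, m: False}
  {b: True, o: True, g: False, m: False}
  {b: True, g: True, o: False, m: False}
  {b: True, o: True, g: True, m: False}
  {m: True, g: False, o: False, b: False}
  {o: True, m: True, g: False, b: False}
  {m: True, g: True, o: False, b: False}


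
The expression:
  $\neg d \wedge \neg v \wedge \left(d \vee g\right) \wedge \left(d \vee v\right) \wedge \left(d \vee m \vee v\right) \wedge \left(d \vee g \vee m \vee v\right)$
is never true.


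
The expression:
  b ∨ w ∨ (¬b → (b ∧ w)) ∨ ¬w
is always true.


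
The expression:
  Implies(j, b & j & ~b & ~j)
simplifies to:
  ~j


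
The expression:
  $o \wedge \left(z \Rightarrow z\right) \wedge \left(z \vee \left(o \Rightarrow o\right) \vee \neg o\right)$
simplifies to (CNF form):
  $o$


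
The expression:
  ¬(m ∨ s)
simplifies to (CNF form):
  ¬m ∧ ¬s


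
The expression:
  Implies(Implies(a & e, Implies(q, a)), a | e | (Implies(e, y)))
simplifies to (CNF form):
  True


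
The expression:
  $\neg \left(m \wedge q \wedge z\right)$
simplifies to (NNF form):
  $\neg m \vee \neg q \vee \neg z$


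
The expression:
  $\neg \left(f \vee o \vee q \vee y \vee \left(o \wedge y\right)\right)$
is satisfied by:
  {q: False, y: False, o: False, f: False}


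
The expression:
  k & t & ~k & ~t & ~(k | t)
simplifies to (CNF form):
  False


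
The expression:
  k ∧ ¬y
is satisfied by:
  {k: True, y: False}


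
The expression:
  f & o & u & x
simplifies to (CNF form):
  f & o & u & x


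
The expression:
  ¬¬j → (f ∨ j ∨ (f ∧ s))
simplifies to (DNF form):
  True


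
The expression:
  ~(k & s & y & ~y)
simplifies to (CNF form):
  True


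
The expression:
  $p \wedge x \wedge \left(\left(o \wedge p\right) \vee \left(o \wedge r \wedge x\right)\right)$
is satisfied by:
  {p: True, x: True, o: True}


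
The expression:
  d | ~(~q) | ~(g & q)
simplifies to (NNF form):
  True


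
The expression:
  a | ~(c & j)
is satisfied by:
  {a: True, c: False, j: False}
  {c: False, j: False, a: False}
  {j: True, a: True, c: False}
  {j: True, c: False, a: False}
  {a: True, c: True, j: False}
  {c: True, a: False, j: False}
  {j: True, c: True, a: True}


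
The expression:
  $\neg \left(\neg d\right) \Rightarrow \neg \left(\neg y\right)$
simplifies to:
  $y \vee \neg d$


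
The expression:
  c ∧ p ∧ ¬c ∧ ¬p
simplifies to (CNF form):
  False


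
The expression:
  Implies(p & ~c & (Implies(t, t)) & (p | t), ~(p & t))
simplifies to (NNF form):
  c | ~p | ~t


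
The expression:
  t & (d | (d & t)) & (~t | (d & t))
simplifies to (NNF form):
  d & t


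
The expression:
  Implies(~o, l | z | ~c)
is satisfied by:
  {o: True, l: True, z: True, c: False}
  {o: True, l: True, z: False, c: False}
  {o: True, z: True, c: False, l: False}
  {o: True, z: False, c: False, l: False}
  {l: True, z: True, c: False, o: False}
  {l: True, z: False, c: False, o: False}
  {z: True, l: False, c: False, o: False}
  {z: False, l: False, c: False, o: False}
  {o: True, l: True, c: True, z: True}
  {o: True, l: True, c: True, z: False}
  {o: True, c: True, z: True, l: False}
  {o: True, c: True, z: False, l: False}
  {c: True, l: True, z: True, o: False}
  {c: True, l: True, z: False, o: False}
  {c: True, z: True, l: False, o: False}


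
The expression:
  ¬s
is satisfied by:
  {s: False}


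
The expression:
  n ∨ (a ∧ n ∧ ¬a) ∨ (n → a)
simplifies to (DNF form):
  True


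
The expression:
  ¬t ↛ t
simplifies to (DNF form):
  True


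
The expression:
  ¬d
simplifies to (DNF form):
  ¬d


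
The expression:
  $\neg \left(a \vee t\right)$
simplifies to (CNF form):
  $\neg a \wedge \neg t$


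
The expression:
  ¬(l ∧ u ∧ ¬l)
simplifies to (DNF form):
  True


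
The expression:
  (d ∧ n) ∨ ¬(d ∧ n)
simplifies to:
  True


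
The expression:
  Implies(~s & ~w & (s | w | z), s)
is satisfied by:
  {w: True, s: True, z: False}
  {w: True, s: False, z: False}
  {s: True, w: False, z: False}
  {w: False, s: False, z: False}
  {w: True, z: True, s: True}
  {w: True, z: True, s: False}
  {z: True, s: True, w: False}


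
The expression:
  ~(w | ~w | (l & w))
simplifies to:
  False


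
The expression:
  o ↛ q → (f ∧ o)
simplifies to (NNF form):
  f ∨ q ∨ ¬o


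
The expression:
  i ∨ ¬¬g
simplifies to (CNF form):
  g ∨ i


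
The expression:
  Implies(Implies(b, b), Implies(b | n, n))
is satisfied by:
  {n: True, b: False}
  {b: False, n: False}
  {b: True, n: True}


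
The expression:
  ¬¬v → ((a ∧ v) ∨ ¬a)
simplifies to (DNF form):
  True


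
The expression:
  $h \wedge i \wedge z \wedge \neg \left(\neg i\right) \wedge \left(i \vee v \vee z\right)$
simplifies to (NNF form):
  $h \wedge i \wedge z$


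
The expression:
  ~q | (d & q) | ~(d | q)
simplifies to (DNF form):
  d | ~q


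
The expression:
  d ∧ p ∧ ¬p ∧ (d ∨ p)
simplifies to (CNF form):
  False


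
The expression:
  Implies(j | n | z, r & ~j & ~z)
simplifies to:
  ~j & ~z & (r | ~n)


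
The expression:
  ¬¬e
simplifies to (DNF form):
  e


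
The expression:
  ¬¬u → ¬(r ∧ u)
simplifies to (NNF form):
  ¬r ∨ ¬u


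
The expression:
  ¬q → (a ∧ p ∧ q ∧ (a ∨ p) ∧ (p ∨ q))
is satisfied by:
  {q: True}


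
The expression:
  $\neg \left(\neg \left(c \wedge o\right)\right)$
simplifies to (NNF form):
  $c \wedge o$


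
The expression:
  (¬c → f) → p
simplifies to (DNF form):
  p ∨ (¬c ∧ ¬f)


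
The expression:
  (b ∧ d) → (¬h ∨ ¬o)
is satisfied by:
  {h: False, o: False, d: False, b: False}
  {b: True, h: False, o: False, d: False}
  {d: True, h: False, o: False, b: False}
  {b: True, d: True, h: False, o: False}
  {o: True, b: False, h: False, d: False}
  {b: True, o: True, h: False, d: False}
  {d: True, o: True, b: False, h: False}
  {b: True, d: True, o: True, h: False}
  {h: True, d: False, o: False, b: False}
  {b: True, h: True, d: False, o: False}
  {d: True, h: True, b: False, o: False}
  {b: True, d: True, h: True, o: False}
  {o: True, h: True, d: False, b: False}
  {b: True, o: True, h: True, d: False}
  {d: True, o: True, h: True, b: False}


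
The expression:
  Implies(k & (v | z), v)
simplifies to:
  v | ~k | ~z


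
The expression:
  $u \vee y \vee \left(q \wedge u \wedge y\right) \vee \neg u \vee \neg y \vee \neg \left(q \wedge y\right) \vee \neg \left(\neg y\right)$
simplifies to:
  $\text{True}$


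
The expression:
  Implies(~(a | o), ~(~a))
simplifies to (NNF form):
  a | o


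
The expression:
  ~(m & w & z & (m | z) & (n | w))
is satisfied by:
  {w: False, m: False, z: False}
  {z: True, w: False, m: False}
  {m: True, w: False, z: False}
  {z: True, m: True, w: False}
  {w: True, z: False, m: False}
  {z: True, w: True, m: False}
  {m: True, w: True, z: False}


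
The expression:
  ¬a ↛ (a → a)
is never true.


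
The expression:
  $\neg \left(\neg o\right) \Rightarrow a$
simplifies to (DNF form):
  $a \vee \neg o$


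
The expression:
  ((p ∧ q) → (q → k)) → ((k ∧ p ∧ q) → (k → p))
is always true.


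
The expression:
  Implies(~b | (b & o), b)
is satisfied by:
  {b: True}


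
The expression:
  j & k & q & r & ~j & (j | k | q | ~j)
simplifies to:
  False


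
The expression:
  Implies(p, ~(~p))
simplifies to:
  True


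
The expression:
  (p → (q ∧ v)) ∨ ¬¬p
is always true.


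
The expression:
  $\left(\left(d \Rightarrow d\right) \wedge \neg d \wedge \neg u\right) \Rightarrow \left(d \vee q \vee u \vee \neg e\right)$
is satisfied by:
  {d: True, q: True, u: True, e: False}
  {d: True, q: True, e: False, u: False}
  {d: True, u: True, e: False, q: False}
  {d: True, e: False, u: False, q: False}
  {q: True, u: True, e: False, d: False}
  {q: True, e: False, u: False, d: False}
  {u: True, q: False, e: False, d: False}
  {q: False, e: False, u: False, d: False}
  {q: True, d: True, e: True, u: True}
  {q: True, d: True, e: True, u: False}
  {d: True, e: True, u: True, q: False}
  {d: True, e: True, q: False, u: False}
  {u: True, e: True, q: True, d: False}
  {e: True, q: True, d: False, u: False}
  {e: True, u: True, d: False, q: False}


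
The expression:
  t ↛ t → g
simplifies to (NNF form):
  True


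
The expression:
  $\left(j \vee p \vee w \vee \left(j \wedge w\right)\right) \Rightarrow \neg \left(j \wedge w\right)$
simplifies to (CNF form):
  $\neg j \vee \neg w$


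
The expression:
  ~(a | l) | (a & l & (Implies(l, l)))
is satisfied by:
  {a: False, l: False}
  {l: True, a: True}


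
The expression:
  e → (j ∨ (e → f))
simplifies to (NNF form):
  f ∨ j ∨ ¬e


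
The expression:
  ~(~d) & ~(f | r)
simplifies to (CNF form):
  d & ~f & ~r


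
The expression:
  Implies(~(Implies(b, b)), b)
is always true.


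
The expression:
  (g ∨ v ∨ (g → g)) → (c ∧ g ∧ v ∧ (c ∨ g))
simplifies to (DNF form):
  c ∧ g ∧ v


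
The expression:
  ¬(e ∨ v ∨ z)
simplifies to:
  ¬e ∧ ¬v ∧ ¬z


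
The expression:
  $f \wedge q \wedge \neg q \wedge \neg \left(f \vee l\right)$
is never true.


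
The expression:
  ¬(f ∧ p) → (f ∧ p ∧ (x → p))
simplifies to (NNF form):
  f ∧ p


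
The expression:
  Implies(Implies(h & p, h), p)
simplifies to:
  p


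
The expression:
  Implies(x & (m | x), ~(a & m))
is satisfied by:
  {x: False, m: False, a: False}
  {a: True, x: False, m: False}
  {m: True, x: False, a: False}
  {a: True, m: True, x: False}
  {x: True, a: False, m: False}
  {a: True, x: True, m: False}
  {m: True, x: True, a: False}


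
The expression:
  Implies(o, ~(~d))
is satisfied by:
  {d: True, o: False}
  {o: False, d: False}
  {o: True, d: True}


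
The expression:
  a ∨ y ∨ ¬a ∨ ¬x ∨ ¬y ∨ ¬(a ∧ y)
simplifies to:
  True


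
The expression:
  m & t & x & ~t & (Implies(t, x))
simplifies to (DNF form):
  False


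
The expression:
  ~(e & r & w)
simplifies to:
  ~e | ~r | ~w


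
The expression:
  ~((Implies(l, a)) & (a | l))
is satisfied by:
  {a: False}


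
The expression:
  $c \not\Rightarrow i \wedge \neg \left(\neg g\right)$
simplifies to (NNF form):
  $c \wedge g \wedge \neg i$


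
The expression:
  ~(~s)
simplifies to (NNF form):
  s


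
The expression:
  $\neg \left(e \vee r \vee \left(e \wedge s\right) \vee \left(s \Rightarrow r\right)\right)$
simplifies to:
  $s \wedge \neg e \wedge \neg r$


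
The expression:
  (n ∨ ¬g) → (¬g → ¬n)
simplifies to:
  g ∨ ¬n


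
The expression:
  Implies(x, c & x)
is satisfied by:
  {c: True, x: False}
  {x: False, c: False}
  {x: True, c: True}


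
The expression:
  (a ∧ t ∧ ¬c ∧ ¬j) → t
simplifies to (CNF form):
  True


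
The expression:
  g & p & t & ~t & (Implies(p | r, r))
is never true.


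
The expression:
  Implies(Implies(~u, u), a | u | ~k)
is always true.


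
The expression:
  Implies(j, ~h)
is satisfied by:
  {h: False, j: False}
  {j: True, h: False}
  {h: True, j: False}


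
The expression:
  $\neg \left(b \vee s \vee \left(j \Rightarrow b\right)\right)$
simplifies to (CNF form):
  $j \wedge \neg b \wedge \neg s$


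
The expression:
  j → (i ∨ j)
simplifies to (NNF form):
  True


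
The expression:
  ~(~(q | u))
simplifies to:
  q | u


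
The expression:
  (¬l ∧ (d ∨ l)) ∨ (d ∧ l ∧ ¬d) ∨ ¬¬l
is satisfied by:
  {d: True, l: True}
  {d: True, l: False}
  {l: True, d: False}


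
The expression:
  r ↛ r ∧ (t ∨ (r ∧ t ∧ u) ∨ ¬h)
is never true.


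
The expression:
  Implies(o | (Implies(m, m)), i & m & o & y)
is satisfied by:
  {y: True, m: True, o: True, i: True}


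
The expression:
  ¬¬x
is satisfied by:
  {x: True}


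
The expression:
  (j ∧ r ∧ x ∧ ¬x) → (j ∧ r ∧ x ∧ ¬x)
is always true.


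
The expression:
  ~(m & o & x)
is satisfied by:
  {m: False, o: False, x: False}
  {x: True, m: False, o: False}
  {o: True, m: False, x: False}
  {x: True, o: True, m: False}
  {m: True, x: False, o: False}
  {x: True, m: True, o: False}
  {o: True, m: True, x: False}


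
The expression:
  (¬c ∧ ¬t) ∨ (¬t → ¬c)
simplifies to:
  t ∨ ¬c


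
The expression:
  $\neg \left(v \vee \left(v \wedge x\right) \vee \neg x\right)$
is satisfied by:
  {x: True, v: False}


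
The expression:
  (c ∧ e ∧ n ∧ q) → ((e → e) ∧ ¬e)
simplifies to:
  ¬c ∨ ¬e ∨ ¬n ∨ ¬q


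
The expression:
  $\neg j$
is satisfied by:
  {j: False}


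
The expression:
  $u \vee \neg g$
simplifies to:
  $u \vee \neg g$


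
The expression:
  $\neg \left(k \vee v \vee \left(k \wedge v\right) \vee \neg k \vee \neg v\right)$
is never true.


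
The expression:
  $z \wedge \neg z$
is never true.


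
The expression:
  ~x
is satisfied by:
  {x: False}


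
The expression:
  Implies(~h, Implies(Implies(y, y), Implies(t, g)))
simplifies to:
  g | h | ~t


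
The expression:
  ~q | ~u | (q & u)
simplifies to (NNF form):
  True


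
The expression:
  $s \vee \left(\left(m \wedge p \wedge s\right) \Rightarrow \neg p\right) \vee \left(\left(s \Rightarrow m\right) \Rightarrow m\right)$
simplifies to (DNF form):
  $\text{True}$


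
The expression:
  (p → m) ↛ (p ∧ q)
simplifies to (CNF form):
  (m ∨ ¬p) ∧ (¬p ∨ ¬q)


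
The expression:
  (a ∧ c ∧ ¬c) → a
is always true.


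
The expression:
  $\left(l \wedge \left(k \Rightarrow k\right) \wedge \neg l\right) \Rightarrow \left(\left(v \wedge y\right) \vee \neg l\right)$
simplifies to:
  $\text{True}$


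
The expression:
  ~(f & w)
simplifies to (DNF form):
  ~f | ~w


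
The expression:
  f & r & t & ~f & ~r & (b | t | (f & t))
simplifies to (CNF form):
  False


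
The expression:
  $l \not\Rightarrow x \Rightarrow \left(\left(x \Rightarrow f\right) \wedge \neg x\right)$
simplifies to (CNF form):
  $\text{True}$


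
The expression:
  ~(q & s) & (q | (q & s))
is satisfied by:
  {q: True, s: False}


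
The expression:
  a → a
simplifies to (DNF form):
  True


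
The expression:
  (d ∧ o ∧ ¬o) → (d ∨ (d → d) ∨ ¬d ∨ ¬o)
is always true.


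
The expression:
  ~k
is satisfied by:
  {k: False}


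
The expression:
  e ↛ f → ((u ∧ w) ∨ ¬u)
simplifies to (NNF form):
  f ∨ w ∨ ¬e ∨ ¬u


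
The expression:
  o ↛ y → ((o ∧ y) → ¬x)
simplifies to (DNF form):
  True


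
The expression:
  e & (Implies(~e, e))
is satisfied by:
  {e: True}


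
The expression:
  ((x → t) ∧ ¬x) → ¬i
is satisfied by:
  {x: True, i: False}
  {i: False, x: False}
  {i: True, x: True}


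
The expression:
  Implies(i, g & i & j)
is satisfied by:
  {j: True, g: True, i: False}
  {j: True, g: False, i: False}
  {g: True, j: False, i: False}
  {j: False, g: False, i: False}
  {i: True, j: True, g: True}


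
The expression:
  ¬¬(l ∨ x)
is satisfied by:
  {x: True, l: True}
  {x: True, l: False}
  {l: True, x: False}


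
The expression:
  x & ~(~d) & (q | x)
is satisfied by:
  {d: True, x: True}


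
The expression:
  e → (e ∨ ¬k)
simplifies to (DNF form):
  True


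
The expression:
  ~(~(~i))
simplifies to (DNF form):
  ~i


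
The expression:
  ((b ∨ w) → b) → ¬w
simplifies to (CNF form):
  ¬b ∨ ¬w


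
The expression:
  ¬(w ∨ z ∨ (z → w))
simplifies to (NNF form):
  False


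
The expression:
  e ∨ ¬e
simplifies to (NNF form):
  True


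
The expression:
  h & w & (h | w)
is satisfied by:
  {h: True, w: True}


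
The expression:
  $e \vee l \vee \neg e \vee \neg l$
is always true.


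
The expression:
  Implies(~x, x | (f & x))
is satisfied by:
  {x: True}


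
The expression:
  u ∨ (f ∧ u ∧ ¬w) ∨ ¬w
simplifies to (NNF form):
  u ∨ ¬w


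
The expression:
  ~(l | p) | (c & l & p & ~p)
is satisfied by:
  {p: False, l: False}


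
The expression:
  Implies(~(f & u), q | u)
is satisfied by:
  {q: True, u: True}
  {q: True, u: False}
  {u: True, q: False}


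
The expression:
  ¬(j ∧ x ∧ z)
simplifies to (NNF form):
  ¬j ∨ ¬x ∨ ¬z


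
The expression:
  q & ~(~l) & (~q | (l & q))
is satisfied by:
  {q: True, l: True}


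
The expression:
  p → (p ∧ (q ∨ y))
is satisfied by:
  {y: True, q: True, p: False}
  {y: True, p: False, q: False}
  {q: True, p: False, y: False}
  {q: False, p: False, y: False}
  {y: True, q: True, p: True}
  {y: True, p: True, q: False}
  {q: True, p: True, y: False}


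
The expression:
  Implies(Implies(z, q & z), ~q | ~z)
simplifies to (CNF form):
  ~q | ~z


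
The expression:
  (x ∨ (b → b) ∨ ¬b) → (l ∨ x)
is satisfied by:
  {x: True, l: True}
  {x: True, l: False}
  {l: True, x: False}


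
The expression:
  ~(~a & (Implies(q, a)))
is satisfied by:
  {a: True, q: True}
  {a: True, q: False}
  {q: True, a: False}


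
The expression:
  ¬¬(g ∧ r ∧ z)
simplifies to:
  g ∧ r ∧ z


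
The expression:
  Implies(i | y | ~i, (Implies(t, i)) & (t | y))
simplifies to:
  (i & t) | (y & ~t)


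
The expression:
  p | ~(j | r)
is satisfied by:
  {p: True, r: False, j: False}
  {j: True, p: True, r: False}
  {p: True, r: True, j: False}
  {j: True, p: True, r: True}
  {j: False, r: False, p: False}


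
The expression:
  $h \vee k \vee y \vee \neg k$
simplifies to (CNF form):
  $\text{True}$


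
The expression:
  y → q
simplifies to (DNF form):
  q ∨ ¬y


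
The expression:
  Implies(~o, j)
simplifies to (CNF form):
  j | o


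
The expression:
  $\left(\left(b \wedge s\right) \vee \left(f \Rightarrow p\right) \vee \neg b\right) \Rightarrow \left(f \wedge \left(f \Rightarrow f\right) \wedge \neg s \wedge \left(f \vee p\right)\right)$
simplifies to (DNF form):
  $f \wedge \neg s$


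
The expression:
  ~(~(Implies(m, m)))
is always true.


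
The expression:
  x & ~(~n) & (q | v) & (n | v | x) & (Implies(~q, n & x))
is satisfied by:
  {q: True, v: True, x: True, n: True}
  {q: True, x: True, n: True, v: False}
  {v: True, x: True, n: True, q: False}


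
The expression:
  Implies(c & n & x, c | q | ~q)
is always true.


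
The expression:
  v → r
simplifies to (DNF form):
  r ∨ ¬v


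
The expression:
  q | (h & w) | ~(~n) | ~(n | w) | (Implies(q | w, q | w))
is always true.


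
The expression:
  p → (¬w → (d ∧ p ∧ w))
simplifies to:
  w ∨ ¬p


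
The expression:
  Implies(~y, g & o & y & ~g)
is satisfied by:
  {y: True}


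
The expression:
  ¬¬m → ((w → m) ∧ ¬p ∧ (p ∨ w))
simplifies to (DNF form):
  (w ∧ ¬p) ∨ ¬m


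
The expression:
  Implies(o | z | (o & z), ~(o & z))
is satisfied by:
  {o: False, z: False}
  {z: True, o: False}
  {o: True, z: False}


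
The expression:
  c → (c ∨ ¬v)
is always true.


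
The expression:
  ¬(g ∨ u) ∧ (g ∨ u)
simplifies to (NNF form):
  False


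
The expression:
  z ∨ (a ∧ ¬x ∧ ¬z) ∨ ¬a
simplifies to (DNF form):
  z ∨ ¬a ∨ ¬x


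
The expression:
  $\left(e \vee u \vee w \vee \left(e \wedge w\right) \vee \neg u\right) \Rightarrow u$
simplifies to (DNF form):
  $u$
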